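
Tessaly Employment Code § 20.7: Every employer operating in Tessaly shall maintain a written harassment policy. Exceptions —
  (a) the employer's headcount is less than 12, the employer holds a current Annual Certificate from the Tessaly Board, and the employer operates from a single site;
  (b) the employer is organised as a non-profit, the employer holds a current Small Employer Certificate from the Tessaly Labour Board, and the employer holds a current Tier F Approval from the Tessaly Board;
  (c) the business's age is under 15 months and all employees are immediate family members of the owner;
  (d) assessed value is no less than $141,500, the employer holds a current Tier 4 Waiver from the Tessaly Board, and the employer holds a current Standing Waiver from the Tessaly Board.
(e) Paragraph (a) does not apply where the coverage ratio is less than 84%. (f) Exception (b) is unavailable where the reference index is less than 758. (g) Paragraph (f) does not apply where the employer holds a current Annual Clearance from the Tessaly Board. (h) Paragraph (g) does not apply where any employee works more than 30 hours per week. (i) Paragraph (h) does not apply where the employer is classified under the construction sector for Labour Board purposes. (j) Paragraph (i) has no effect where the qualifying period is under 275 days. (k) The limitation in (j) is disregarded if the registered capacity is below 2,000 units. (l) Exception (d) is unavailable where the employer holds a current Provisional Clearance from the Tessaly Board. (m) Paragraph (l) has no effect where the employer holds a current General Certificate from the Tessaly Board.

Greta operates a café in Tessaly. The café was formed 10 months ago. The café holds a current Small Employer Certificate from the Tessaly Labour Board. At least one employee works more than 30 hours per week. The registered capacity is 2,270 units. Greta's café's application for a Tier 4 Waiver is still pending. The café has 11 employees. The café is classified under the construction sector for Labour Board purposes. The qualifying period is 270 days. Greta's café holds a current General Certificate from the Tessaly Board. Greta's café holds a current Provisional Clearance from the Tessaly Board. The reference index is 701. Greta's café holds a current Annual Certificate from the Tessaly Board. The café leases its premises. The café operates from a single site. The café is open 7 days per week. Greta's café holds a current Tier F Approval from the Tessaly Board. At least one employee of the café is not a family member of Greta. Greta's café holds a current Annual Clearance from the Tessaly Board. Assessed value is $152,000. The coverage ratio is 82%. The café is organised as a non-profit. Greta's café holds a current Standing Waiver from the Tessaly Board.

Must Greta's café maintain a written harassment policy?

Yes — Greta's café must maintain a written harassment policy.

Exception (a) is satisfied on its face — the employer's headcount is 11, less than the 12 limit; a current Annual Certificate is held; the employer operates from a single site. Turning to paragraph (e): (e) operates against (a): the coverage ratio is 82%, less than the 84% limit. (a) is therefore removed.
Exception (b): the employer is a non-profit; a current Small Employer Certificate is held; a current Tier F Approval is held — every condition holds. However, paragraphs (f)–(k) must be considered: (f) is engaged — the reference index is 701, less than the 758 limit. (g) would limit (f) — a current Annual Clearance is held — but (h) sets (g) aside: (h) operates against (g): at least one employee exceeds 30 hours/week. (i) is triggered (the café is classified under the construction sector), but is overridden by (j): (j) operates against (i): the qualifying period is 270 days, under the 275 days limit. (k) is inapplicable (the registered capacity is 2,270 units, not below 2,000 units), so (j) stands. (b) is therefore removed.
Exception (c) requires that all employees are immediate family members of the owner; but at least one employee is not a family member, so (c) is unavailable.
Exception (d) requires that the employer holds a current Tier 4 Waiver from the Tessaly Board; but there is no Tier 4 Waiver in force, so (d) is unavailable.
No exception displaces § 20.7.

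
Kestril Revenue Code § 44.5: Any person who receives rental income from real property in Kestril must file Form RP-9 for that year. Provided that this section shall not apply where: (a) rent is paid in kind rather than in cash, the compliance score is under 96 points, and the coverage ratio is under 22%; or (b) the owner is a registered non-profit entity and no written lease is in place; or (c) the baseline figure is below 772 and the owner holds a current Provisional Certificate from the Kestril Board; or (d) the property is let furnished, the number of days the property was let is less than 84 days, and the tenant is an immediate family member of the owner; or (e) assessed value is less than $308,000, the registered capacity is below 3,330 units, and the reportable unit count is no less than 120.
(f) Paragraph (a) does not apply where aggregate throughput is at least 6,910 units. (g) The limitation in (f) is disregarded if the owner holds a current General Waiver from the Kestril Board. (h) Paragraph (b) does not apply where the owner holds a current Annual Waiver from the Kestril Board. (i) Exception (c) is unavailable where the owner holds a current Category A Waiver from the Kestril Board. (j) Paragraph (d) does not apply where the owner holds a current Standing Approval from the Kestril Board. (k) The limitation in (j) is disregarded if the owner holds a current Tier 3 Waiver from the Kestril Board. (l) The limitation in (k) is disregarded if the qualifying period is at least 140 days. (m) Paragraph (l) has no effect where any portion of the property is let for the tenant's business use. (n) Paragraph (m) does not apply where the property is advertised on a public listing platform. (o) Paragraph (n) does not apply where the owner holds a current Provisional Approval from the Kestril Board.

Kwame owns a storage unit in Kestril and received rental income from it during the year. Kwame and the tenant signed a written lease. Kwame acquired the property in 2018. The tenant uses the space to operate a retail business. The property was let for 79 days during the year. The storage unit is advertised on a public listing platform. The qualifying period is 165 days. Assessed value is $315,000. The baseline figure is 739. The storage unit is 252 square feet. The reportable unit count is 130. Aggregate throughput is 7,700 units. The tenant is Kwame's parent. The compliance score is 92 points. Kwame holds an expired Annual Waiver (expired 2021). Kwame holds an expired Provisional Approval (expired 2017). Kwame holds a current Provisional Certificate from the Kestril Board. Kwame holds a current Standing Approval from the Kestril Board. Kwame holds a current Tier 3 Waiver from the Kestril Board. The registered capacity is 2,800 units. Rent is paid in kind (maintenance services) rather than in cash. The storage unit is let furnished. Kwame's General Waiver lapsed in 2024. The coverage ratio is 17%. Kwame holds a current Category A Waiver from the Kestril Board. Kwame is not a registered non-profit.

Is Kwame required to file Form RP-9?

Yes — Kwame must file Form RP-9.

Exception (a) is satisfied on its face — rent is paid in kind; the compliance score is 92 points, under the 96 points limit; the coverage ratio is 17%, under the 22% limit. But applying paragraphs (f)–(g): (f) is engaged — aggregate throughput is 7,700 units, meeting the 6,910 units threshold. (g) does not operate here (the General Waiver is not current), so (f) stands. (a) is therefore removed.
Exception (b) requires that the owner is a registered non-profit entity; but Kwame is not a registered non-profit, so (b) is unavailable.
Exception (c)'s conditions are all satisfied: the baseline figure is 739, below the 772 limit; a current Provisional Certificate is held. But applying paragraph (i): (i) applies — a current Category A Waiver is held. So (c) is unavailable.
Exception (d): the property is let furnished; the number of days the property was let is 79 days, less than the 84 days limit; the tenant is an immediate family member — every condition holds. However, paragraphs (j)–(o) must be considered: (j) applies — a current Standing Approval is held. (k) operates (a current Tier 3 Waiver is held), but is overridden by (l): (l) operates against (k): the qualifying period is 165 days, meeting the 140 days threshold. (m) would limit (l) — the space is let for business use — but (n) sets (m) aside: (n) operates against (m): the property is publicly advertised. (o), which would lift (n), is not triggered — no current Provisional Approval is held. (d) is therefore removed.
Exception (e) requires that assessed value is less than $308,000; but assessed value is $315,000, not less than $308,000, so (e) is unavailable.
No exception applies. The general rule governs.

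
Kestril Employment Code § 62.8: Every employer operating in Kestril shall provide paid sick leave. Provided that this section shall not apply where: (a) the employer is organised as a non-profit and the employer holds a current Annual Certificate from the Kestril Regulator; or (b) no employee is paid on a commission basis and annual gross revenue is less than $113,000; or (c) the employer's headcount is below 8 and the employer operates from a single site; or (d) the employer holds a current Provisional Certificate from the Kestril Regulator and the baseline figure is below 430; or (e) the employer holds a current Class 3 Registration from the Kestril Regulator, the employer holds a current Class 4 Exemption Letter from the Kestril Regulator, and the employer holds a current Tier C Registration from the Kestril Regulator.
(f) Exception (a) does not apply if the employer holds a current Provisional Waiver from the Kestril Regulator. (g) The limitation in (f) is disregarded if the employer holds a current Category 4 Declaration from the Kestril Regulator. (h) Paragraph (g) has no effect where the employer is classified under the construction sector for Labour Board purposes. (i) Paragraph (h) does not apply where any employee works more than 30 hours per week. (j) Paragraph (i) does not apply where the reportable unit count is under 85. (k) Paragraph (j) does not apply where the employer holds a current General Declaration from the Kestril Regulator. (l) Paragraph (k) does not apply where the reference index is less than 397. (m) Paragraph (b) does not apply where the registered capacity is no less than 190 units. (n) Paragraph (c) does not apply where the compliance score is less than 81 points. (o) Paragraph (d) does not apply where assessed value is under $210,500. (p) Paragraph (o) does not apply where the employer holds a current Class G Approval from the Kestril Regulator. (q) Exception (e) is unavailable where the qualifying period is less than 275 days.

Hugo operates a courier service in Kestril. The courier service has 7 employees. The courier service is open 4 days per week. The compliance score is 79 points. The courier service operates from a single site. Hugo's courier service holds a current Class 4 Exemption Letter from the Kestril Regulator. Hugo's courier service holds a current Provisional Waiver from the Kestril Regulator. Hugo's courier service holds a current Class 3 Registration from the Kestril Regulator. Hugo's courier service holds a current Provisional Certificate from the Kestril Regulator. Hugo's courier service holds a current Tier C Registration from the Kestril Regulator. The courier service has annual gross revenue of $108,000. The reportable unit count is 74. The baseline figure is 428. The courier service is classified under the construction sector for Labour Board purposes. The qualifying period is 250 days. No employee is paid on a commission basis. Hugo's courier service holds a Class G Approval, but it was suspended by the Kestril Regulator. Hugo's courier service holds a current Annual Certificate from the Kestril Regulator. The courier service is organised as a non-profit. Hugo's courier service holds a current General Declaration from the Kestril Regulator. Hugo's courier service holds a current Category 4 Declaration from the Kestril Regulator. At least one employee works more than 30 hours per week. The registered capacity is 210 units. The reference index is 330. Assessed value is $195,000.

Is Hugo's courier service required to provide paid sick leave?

Exception (a) is satisfied on its face — the employer is a non-profit; a current Annual Certificate is held. However, paragraphs (f)–(l) must be considered: (f) is engaged — a current Provisional Waiver is held. (g) operates (a current Category 4 Declaration is held), but is set aside by (h): (h) operates against (g): the courier service is classified under the construction sector. (i) would limit (h) — at least one employee exceeds 30 hours/week — but (j) sets (i) aside: (j) operates against (i): the reportable unit count is 74, under the 85 limit. (k) applies (a current General Declaration is held), but is set aside by (l): (l) is engaged — the reference index is 330, less than the 397 limit. Exception (a) does not apply.
All of (b)'s requirements are met (no employee is paid on commission; annual gross revenue is $108,000, less than the $113,000 limit). Turning to paragraph (m): (m) operates — the registered capacity is 210 units, meeting the 190 units threshold. Exception (b) does not apply.
Exception (c)'s conditions are all satisfied: the employer's headcount is 7, below the 8 limit; the employer operates from a single site. Turning to paragraph (n): (n) operates against (c): the compliance score is 79 points, less than the 81 points limit. So (c) is unavailable.
Exception (d)'s conditions are all satisfied: a current Provisional Certificate is held; the baseline figure is 428, below the 430 limit. But: (o) operates against (d): assessed value is $195,000, under the $210,500 limit. (p), which would lift (o), does not operate here — the Class G Approval is not current. Exception (d) does not apply.
Exception (e) is satisfied on its face — a current Class 3 Registration is held; a current Class 4 Exemption Letter is held; a current Tier C Registration is held. However, paragraph (q) must be considered: (q) is triggered — the qualifying period is 250 days, less than the 275 days limit. So (e) is unavailable.
None of the exceptions is available; § 62.8 applies in full.

Yes — Hugo's courier service must provide paid sick leave.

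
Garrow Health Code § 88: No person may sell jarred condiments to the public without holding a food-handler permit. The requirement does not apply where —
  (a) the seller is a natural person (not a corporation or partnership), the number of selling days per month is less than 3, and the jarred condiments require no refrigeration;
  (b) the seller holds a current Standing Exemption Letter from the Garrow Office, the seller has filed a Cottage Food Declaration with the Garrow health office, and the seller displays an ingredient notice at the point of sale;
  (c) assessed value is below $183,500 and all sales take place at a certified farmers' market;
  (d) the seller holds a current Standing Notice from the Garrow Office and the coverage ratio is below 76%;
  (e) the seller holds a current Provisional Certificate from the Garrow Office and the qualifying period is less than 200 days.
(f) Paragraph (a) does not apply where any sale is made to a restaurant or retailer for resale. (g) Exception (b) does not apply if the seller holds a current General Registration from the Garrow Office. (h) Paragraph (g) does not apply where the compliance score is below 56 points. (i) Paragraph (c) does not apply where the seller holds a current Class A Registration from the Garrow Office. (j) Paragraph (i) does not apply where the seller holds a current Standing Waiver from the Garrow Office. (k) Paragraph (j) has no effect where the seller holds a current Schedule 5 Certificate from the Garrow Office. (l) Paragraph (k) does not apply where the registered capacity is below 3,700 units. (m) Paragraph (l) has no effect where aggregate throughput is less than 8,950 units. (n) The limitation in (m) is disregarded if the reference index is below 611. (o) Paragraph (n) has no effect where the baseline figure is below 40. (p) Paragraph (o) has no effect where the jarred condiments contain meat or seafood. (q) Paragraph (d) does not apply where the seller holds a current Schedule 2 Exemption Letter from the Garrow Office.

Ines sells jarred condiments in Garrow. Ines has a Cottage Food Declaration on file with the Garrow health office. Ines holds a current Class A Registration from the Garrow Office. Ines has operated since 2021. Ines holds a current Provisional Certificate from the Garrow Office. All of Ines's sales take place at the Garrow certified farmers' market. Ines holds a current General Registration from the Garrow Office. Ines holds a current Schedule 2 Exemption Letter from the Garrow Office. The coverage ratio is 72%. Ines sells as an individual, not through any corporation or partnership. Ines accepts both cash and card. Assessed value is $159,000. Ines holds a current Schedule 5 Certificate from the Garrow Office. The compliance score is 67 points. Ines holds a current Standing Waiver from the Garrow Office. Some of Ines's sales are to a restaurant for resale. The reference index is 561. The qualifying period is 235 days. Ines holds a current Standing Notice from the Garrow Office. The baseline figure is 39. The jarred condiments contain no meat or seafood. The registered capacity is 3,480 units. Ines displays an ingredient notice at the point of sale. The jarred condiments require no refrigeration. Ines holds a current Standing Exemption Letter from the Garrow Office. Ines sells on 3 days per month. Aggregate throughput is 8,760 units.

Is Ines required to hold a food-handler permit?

Exception (a) requires that the number of selling days per month is less than 3; but the number of selling days per month is 3, not less than 3, so (a) is unavailable.
Exception (b) is satisfied on its face — a current Standing Exemption Letter is held; a Cottage Food Declaration is on file; an ingredient notice is displayed. However, paragraphs (g)–(h) must be considered: (g) applies — a current General Registration is held. (h) is not triggered (the compliance score is 67 points, not below 56 points), so (g) stands. Exception (b) does not apply.
All of (c)'s requirements are met (assessed value is $159,000, below the $183,500 limit; all sales are at a certified farmers' market). But applying paragraphs (i)–(p): (i) operates against (c): a current Class A Registration is held. (j) would limit (i) — a current Standing Waiver is held — but (k) sets (j) aside: (k) operates against (j): a current Schedule 5 Certificate is held. (l) would limit (k) — the registered capacity is 3,480 units, below the 3,700 units limit — but (m) sets (l) aside: (m) operates against (l): aggregate throughput is 8,760 units, less than the 8,950 units limit. (n) would limit (m) — the reference index is 561, below the 611 limit — but (o) sets (n) aside: (o) is engaged — the baseline figure is 39, below the 40 limit. (p) is inapplicable (the jarred condiments contain no meat or seafood), so (o) stands. So (c) is unavailable.
Exception (d): a current Standing Notice is held; the coverage ratio is 72%, below the 76% limit — every condition holds. Turning to paragraph (q): (q) operates against (d): a current Schedule 2 Exemption Letter is held. So (d) is unavailable.
Exception (e) fails — the qualifying period is 235 days, not less than 200 days.
Every exception is unavailable, so the rule governs.

Yes — Ines must hold a food-handler permit.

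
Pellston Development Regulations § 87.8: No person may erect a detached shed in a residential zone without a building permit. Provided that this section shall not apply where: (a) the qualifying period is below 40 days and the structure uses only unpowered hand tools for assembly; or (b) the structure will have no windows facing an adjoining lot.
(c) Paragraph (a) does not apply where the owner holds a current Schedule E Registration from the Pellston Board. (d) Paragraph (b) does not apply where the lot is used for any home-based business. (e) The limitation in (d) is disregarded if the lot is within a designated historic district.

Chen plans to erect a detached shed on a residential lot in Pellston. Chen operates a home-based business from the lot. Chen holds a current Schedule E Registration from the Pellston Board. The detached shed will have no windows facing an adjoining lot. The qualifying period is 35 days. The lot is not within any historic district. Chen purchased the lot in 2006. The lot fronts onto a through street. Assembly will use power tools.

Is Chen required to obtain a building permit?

Yes — Chen must obtain a building permit.

Exception (a) fails — assembly uses power tools.
Exception (b) is satisfied on its face — no windows face an adjoining lot. But applying paragraphs (d)–(e): (d) operates against (b): a home-based business operates on the lot. (e) is inapplicable (the lot is not in a historic district), so (d) stands. So (b) is unavailable.
None of the exceptions is available; § 87.8 applies in full.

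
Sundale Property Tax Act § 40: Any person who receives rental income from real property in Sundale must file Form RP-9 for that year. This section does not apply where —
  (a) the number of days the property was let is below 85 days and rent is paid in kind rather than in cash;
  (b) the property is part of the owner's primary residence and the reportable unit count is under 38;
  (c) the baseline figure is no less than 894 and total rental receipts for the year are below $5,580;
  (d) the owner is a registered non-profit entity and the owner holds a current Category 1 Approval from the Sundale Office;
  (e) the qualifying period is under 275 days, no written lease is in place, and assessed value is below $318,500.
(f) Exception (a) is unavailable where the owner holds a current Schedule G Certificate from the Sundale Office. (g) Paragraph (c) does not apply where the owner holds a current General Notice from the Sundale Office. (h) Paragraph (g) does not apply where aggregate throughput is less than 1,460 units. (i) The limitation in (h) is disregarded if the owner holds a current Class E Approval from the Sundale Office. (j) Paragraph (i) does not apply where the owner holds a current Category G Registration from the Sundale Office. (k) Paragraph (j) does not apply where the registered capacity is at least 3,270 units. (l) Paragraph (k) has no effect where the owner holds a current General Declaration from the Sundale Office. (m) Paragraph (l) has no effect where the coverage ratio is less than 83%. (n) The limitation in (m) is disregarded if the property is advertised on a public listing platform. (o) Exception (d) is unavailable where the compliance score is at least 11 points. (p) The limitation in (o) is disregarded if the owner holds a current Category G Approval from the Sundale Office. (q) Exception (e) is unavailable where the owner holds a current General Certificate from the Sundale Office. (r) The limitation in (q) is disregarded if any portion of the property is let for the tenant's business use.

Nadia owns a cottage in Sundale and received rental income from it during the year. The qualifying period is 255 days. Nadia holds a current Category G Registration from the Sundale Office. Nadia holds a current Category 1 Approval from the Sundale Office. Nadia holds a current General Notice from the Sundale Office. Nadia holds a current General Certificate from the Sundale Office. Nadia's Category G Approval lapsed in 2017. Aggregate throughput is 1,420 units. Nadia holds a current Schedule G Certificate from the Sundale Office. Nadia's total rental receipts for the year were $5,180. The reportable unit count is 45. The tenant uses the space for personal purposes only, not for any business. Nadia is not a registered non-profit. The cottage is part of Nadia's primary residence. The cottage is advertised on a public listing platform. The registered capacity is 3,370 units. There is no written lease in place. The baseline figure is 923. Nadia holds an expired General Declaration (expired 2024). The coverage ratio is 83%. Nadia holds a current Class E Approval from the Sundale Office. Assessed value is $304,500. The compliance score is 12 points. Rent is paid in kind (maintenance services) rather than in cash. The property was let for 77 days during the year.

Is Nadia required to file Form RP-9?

Yes — Nadia must file Form RP-9.

All of (a)'s requirements are met (the number of days the property was let is 77 days, below the 85 days limit; rent is paid in kind). Turning to paragraph (f): (f) operates against (a): a current Schedule G Certificate is held. Exception (a) does not apply.
Exception (b) requires that the reportable unit count is under 38; but the reportable unit count is 45, not under 38, so (b) is unavailable.
Exception (c) is satisfied on its face — the baseline figure is 923, meeting the 894 threshold; total rental receipts for the year are $5,180, below the $5,580 limit. But: (g) is triggered — a current General Notice is held. (h) would limit (g) — aggregate throughput is 1,420 units, less than the 1,460 units limit — but (i) sets (h) aside: (i) operates against (h): a current Class E Approval is held. (j) is triggered (a current Category G Registration is held), but is displaced by (k): (k) operates against (j): the registered capacity is 3,370 units, meeting the 3,270 units threshold. (l), which would lift (k), is not engaged — there is no General Declaration in force. (c) is therefore removed.
Exception (d) does not apply: Nadia is not a registered non-profit.
Exception (e)'s conditions are all satisfied: the qualifying period is 255 days, under the 275 days limit; there is no written lease; assessed value is $304,500, below the $318,500 limit. Turning to paragraphs (q)–(r): (q) is engaged — a current General Certificate is held. (r), which would lift (q), is inapplicable — the space is used for personal purposes only. (e) is therefore removed.
None of the exceptions is available; § 40 applies in full.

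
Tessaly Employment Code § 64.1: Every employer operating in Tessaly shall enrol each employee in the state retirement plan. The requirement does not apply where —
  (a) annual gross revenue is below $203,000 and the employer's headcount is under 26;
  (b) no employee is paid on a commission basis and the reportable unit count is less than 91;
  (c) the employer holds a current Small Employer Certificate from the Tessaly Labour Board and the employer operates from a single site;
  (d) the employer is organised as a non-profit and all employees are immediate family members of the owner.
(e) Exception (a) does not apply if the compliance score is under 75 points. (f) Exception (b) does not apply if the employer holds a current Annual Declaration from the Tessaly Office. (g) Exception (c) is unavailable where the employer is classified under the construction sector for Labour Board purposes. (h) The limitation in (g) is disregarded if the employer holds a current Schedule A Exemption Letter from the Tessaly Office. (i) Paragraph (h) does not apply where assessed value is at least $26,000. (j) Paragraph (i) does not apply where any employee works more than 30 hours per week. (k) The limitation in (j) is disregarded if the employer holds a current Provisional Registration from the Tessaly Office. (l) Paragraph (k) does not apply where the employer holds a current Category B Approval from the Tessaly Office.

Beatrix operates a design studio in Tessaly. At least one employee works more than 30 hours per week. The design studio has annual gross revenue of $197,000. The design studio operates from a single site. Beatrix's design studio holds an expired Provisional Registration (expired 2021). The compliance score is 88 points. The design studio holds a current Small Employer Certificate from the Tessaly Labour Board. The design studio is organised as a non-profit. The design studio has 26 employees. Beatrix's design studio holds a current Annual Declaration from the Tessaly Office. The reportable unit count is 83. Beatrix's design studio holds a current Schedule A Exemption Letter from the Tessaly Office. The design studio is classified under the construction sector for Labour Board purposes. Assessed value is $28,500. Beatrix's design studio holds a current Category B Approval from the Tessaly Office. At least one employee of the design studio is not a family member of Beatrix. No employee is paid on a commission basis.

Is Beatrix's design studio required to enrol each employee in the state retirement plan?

Exception (a) requires that the employer's headcount is under 26; but the employer's headcount is 26, not under 26, so (a) is unavailable.
Exception (b) is satisfied on its face — no employee is paid on commission; the reportable unit count is 83, less than the 91 limit. But applying paragraph (f): (f) operates against (b): a current Annual Declaration is held. So (b) is unavailable.
Exception (c)'s conditions are all satisfied: a current Small Employer Certificate is held; the employer operates from a single site. Considering the limiting provisions: (g) applies (the design studio is classified under the construction sector), but yields to (h): (h) is triggered — a current Schedule A Exemption Letter is held. (i) operates (assessed value is $28,500, meeting the $26,000 threshold), but yields to (j): (j) applies — at least one employee exceeds 30 hours/week. (k) is not engaged (no current Provisional Registration is held), so (j) stands. Exception (c) stands.
Exception (d) requires that all employees are immediate family members of the owner; but at least one employee is not a family member, so (d) is unavailable.

No — exception (c) applies; Beatrix's design studio is not required to enrol each employee in the state retirement plan.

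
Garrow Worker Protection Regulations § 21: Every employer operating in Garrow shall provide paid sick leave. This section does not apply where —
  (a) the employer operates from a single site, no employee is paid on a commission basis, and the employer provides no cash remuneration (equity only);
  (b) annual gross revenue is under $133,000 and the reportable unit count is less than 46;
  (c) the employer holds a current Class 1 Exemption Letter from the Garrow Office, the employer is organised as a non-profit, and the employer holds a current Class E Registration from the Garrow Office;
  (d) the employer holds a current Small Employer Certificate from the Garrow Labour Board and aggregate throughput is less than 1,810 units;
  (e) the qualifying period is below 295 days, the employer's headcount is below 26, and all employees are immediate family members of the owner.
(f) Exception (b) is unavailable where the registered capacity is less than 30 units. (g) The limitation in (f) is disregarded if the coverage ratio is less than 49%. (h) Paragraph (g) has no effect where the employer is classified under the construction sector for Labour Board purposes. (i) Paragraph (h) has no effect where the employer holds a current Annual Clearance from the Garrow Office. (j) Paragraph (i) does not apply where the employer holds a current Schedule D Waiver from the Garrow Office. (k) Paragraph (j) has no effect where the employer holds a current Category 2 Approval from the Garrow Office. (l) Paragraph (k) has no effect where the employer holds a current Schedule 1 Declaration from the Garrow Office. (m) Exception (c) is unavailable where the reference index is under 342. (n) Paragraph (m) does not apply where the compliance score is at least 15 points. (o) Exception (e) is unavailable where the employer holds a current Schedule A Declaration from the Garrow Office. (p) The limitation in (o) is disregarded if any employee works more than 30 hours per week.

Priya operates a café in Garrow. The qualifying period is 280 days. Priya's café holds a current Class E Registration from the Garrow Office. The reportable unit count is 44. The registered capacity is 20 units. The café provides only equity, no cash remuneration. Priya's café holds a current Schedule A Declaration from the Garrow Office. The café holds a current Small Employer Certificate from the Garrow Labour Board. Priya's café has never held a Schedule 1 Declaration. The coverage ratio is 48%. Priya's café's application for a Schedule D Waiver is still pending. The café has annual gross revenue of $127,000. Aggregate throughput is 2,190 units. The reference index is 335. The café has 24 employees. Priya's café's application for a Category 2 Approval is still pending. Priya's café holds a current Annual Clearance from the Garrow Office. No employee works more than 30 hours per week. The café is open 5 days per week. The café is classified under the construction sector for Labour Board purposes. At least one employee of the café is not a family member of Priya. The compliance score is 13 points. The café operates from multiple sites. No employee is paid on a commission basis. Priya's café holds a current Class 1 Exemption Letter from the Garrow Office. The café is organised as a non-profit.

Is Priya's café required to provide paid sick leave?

No — exception (b) applies; Priya's café is not required to provide paid sick leave.

Exception (a) requires that the employer operates from a single site; but the employer operates from multiple sites, so (a) is unavailable.
Exception (b)'s conditions are all satisfied: annual gross revenue is $127,000, under the $133,000 limit; the reportable unit count is 44, less than the 46 limit. Under paragraphs (f)–(l): (f) would limit (b) — the registered capacity is 20 units, less than the 30 units limit — but (g) sets (f) aside: (g) applies — the coverage ratio is 48%, less than the 49% limit. (h) is engaged (the café is classified under the construction sector), but yields to (i): (i) operates against (h): a current Annual Clearance is held. (j) does not operate here (there is no Schedule D Waiver in force), so (i) stands. Exception (b) stands.
Exception (c)'s conditions are all satisfied: a current Class 1 Exemption Letter is held; the employer is a non-profit; a current Class E Registration is held. But applying paragraphs (m)–(n): (m) applies — the reference index is 335, under the 342 limit. (n), which would lift (m), does not operate here — the compliance score is 13 points, short of 15 points. (c) is therefore removed.
Exception (d) does not apply: aggregate throughput is 2,190 units, not less than 1,810 units.
Exception (e) fails — at least one employee is not a family member.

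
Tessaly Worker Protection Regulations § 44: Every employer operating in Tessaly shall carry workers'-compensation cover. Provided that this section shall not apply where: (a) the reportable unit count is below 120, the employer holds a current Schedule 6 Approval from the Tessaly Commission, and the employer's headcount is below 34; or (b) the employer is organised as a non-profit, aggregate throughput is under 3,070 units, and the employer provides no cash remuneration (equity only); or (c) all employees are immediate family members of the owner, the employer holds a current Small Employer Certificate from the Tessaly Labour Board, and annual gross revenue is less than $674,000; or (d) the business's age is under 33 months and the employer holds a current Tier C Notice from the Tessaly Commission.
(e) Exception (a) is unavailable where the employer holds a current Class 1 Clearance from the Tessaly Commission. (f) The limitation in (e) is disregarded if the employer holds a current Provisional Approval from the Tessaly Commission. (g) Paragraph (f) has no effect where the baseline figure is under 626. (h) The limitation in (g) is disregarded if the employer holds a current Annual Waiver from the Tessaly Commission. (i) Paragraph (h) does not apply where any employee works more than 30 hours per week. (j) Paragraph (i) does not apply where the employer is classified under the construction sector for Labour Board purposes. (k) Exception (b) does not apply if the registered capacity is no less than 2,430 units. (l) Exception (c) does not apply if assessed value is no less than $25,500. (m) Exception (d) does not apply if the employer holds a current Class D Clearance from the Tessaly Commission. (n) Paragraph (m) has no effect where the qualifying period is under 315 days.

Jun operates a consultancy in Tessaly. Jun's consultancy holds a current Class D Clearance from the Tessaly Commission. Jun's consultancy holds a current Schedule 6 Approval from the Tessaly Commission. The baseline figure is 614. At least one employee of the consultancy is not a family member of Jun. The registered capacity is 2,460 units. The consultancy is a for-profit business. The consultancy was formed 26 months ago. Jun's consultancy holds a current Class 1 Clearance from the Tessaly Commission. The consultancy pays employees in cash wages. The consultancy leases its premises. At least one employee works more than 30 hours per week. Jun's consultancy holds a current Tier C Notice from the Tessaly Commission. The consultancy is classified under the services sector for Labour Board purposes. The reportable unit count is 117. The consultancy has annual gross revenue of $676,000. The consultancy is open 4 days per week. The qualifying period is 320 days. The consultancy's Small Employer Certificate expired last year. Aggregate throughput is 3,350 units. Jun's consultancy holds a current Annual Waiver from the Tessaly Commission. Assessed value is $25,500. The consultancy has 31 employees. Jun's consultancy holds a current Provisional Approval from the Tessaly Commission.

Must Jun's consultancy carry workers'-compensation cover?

Yes — Jun's consultancy must carry workers'-compensation cover.

Exception (a) is satisfied on its face — the reportable unit count is 117, below the 120 limit; a current Schedule 6 Approval is held; the employer's headcount is 31, below the 34 limit. But applying paragraphs (e)–(j): (e) operates against (a): a current Class 1 Clearance is held. (f) would limit (e) — a current Provisional Approval is held — but (g) sets (f) aside: (g) is engaged — the baseline figure is 614, under the 626 limit. (h) operates (a current Annual Waiver is held), but is displaced by (i): (i) is triggered — at least one employee exceeds 30 hours/week. (j), which would lift (i), is inapplicable — the consultancy is classified under the services sector. So (a) is unavailable.
Exception (b) fails — the employer is for-profit.
Exception (c) requires that all employees are immediate family members of the owner; but at least one employee is not a family member, so (c) is unavailable.
Exception (d) is satisfied on its face — the business's age is 26 months, under the 33 months limit; a current Tier C Notice is held. But applying paragraphs (m)–(n): (m) operates against (d): a current Class D Clearance is held. (n) does not operate here (the qualifying period is 320 days, not under 315 days), so (m) stands. (d) is therefore removed.
Every exception is unavailable, so the rule governs.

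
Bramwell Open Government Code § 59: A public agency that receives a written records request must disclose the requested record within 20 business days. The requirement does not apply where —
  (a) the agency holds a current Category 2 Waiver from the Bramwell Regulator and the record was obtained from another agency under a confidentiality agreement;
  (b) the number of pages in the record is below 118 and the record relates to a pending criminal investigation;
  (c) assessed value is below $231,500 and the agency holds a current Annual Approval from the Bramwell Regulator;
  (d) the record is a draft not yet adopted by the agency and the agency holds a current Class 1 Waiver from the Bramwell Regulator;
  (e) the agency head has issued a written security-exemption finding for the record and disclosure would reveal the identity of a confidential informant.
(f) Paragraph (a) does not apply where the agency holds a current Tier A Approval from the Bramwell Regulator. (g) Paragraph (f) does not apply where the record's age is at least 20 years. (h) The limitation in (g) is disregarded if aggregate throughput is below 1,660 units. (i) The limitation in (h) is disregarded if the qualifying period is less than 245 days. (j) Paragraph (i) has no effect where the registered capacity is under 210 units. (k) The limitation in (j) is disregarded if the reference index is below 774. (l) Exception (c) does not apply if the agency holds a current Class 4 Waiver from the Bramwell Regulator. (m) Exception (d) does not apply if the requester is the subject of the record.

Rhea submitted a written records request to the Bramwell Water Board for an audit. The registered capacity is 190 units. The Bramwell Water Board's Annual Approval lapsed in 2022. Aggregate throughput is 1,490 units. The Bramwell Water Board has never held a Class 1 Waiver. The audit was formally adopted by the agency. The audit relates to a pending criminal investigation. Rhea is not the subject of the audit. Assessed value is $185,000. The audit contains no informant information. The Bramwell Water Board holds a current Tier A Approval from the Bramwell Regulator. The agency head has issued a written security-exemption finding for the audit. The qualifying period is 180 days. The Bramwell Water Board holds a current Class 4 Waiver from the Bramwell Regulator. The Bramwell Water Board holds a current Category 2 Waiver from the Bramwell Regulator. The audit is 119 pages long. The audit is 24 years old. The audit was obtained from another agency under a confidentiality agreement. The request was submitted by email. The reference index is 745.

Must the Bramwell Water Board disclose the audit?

No — exception (a) applies; the Bramwell Water Board is not required to disclose the audit.

Exception (a): a current Category 2 Waiver is held; the audit was obtained under a confidentiality agreement — every condition holds. Considering the limiting provisions: (f) is engaged (a current Tier A Approval is held), but is displaced by (g): (g) applies — the record's age is 24 years, meeting the 20 years threshold. (h) is triggered (aggregate throughput is 1,490 units, below the 1,660 units limit), but is set aside by (i): (i) operates against (h): the qualifying period is 180 days, less than the 245 days limit. (j) would limit (i) — the registered capacity is 190 units, under the 210 units limit — but (k) sets (j) aside: (k) operates against (j): the reference index is 745, below the 774 limit. So (a) applies.
Exception (b) requires that the number of pages in the record is below 118; but the number of pages in the record is 119, not below 118, so (b) is unavailable.
Exception (c) requires that the agency holds a current Annual Approval from the Bramwell Regulator; but the Annual Approval is not current, so (c) is unavailable.
Exception (d) requires that the record is a draft not yet adopted by the agency; but the audit has been formally adopted, so (d) is unavailable.
Exception (e) fails — the audit contains no informant information.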